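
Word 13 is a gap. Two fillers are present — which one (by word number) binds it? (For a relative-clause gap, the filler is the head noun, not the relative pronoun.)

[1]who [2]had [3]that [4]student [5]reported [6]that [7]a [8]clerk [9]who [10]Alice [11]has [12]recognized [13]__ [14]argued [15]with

8

The marked gap is inside the relative clause, the direct object of "recognized".
Its filler is the head noun "clerk" (via "who"), at word 8.
(The other dependency links word 1 to a gap after word 15.)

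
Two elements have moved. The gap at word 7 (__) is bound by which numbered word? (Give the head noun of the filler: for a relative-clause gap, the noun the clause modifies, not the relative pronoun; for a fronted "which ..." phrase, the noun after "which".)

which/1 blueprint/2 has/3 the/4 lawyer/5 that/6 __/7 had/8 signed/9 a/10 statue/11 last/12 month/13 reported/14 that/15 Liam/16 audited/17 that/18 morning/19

5

The marked gap is inside the relative clause, the subject of "signed".
Its filler is the head noun "lawyer" (via "that"), at word 5.
(The other dependency links word 2 to a gap after word 17.)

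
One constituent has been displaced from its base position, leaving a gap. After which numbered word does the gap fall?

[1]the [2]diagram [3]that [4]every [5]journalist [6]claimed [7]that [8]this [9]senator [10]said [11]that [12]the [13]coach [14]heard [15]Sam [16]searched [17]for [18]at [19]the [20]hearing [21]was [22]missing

17

The displaced element is "the diagram" (word 2).
It is linked across 3 clause boundaries (that → that → Ø).
It functions as the object of the preposition "for" of "searched", so the gap sits immediately after word 17 ("for").
Base order: Every journalist claimed that this senator said that the coach heard Sam searched for the diagram at the hearing.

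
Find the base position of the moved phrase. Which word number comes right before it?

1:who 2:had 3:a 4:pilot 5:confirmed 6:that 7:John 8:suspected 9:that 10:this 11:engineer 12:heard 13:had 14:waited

The displaced element is "who" (word 1).
It is linked across 3 clause boundaries (that → that → Ø).
It functions as the subject of "waited", so the gap sits immediately after word 12 ("heard").
Base order: A pilot had confirmed that John suspected that this engineer heard that who had waited.

12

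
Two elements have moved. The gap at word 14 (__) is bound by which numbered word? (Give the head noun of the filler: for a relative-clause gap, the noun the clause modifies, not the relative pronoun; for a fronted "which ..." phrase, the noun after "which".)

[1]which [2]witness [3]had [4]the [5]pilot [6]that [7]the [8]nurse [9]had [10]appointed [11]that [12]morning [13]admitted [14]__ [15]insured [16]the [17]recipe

The marked gap is the subject of "insured".
Its filler is the fronted wh-phrase "which witness", at word 2.
(The other dependency links word 5 to a gap after word 10.)

2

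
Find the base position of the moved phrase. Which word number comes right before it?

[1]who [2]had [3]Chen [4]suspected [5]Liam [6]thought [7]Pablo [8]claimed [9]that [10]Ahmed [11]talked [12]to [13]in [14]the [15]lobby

The displaced element is "who" (word 1).
It is linked across 3 clause boundaries (Ø → Ø → that).
It functions as the object of the preposition "to" of "talked", so the gap sits immediately after word 12 ("to").
Base order: Chen had suspected Liam thought Pablo claimed that Ahmed talked to who in the lobby.

12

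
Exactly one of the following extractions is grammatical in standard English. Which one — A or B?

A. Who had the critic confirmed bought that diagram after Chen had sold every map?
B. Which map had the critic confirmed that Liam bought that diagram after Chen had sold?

In B, the wh-phrase is extracted from inside an adjunct island (introduced by "after"), which blocks movement.
In A, the extraction path crosses only that-complement boundaries, which are transparent.
So A is grammatical.

A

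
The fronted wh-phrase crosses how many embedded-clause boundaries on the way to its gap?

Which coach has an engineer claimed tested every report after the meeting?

"which coach" is extracted from the subject of "tested".
Boundaries crossed, outermost first: [Ø] — 1 in total.

1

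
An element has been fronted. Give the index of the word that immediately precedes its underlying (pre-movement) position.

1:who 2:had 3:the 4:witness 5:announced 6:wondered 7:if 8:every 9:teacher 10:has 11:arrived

The displaced element is "who" (word 1).
It is linked across 1 clause boundary (Ø).
It functions as the subject of "wondered", so the gap sits immediately after word 5 ("announced").
Base order: The witness had announced that who wondered if every teacher has arrived.

5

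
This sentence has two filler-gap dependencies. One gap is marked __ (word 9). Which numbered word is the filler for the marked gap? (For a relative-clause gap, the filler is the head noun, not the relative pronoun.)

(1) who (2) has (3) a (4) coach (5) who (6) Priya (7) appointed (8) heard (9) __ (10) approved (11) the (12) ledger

The marked gap is the subject of "approved".
Its filler is the fronted wh-phrase "who", at word 1.
(The other dependency links word 4 to a gap after word 7.)

1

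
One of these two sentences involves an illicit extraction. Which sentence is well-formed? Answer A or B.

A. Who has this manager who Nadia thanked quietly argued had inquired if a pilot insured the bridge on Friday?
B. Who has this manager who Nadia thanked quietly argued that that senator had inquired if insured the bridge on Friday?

In B, the wh-phrase is extracted from inside a wh-island (introduced by "if"), which blocks movement.
In A, the extraction path crosses only that-complement boundaries, which are transparent.
So A is grammatical.

A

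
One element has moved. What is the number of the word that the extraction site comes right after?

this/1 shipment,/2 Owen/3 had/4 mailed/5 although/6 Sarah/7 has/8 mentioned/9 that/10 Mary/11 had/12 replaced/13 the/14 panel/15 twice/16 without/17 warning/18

5

The displaced element is "this shipment" (word 2).
It functions as the direct object of "mailed", so the gap sits immediately after word 5 ("mailed").
Base order: Owen had mailed this shipment although Sarah has mentioned that Mary had replaced the panel twice without warning.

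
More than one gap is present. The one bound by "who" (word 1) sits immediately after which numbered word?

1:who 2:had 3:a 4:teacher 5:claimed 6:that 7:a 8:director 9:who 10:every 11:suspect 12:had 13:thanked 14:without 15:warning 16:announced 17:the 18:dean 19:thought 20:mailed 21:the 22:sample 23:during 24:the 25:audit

19

The displaced element is "who" (word 1).
It is linked across 3 clause boundaries (that → Ø → Ø).
It functions as the subject of "mailed", so the gap sits immediately after word 19 ("thought").
Base order: A teacher had claimed that a director who every suspect had thanked without warning announced the dean thought that who mailed the sample during the audit.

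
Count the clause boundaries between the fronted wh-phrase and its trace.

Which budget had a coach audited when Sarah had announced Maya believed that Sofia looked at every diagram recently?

0

"which budget" originates inside the matrix clause — no clause boundary is crossed.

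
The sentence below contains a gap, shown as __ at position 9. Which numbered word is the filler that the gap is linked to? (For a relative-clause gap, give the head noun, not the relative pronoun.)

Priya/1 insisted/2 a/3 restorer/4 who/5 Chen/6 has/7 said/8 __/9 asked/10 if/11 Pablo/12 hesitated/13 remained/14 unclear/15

The gap at 9 is the subject of "asked", inside a relative clause.
The relative pronoun is "who" (word 5); it is bound by the head noun immediately before it.
Its filler is the head noun "restorer", at word 4.

4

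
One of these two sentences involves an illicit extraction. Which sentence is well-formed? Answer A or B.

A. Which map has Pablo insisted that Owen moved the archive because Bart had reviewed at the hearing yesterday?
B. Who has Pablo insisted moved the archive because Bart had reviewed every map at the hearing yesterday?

In A, the wh-phrase is extracted from inside an adjunct island (introduced by "because"), which blocks movement.
In B, the extraction path crosses only that-complement boundaries, which are transparent.
So B is grammatical.

B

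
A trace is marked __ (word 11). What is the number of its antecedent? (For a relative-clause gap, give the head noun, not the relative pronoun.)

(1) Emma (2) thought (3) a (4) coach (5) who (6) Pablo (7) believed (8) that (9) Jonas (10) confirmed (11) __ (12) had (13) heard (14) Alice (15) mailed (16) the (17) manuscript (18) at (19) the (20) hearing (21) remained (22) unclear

4

The gap at 11 is the subject of "heard", inside a relative clause.
The relative pronoun is "who" (word 5); it is bound by the head noun immediately before it.
Its filler is the head noun "coach", at word 4.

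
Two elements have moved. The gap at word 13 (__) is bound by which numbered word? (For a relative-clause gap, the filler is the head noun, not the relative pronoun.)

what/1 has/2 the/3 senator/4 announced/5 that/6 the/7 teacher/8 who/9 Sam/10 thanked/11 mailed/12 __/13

The marked gap is the direct object of "mailed".
Its filler is the fronted wh-phrase "what", at word 1.
(The other dependency links word 8 to a gap after word 11.)

1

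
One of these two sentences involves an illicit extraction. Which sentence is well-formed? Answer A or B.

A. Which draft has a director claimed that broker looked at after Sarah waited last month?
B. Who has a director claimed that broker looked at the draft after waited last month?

A

In B, the wh-phrase is extracted from inside an adjunct island (introduced by "after"), which blocks movement.
In A, the extraction path crosses only that-complement boundaries, which are transparent.
So A is grammatical.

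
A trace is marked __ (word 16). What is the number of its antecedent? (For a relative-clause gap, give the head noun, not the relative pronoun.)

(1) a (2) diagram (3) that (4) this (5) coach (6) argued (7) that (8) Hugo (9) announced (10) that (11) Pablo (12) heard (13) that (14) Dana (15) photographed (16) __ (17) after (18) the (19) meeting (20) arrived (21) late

2

The gap at 16 is the object of "photographed", inside a relative clause.
The relative pronoun is "that" (word 3); it is bound by the head noun immediately before it.
Its filler is the head noun "diagram", at word 2.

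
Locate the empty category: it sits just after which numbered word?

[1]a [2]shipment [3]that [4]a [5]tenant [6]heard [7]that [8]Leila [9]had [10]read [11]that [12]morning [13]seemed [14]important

10

The displaced element is "a shipment" (word 2).
It is linked across 1 clause boundary (that).
It functions as the direct object of "read", so the gap sits immediately after word 10 ("read").
Base order: A tenant heard that Leila had read a shipment that morning.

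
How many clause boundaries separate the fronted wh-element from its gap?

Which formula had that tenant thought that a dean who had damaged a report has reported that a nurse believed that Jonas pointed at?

3

"which formula" is extracted from the PP object of "pointed".
Boundaries crossed, outermost first: [that], [that], [that] — 3 in total.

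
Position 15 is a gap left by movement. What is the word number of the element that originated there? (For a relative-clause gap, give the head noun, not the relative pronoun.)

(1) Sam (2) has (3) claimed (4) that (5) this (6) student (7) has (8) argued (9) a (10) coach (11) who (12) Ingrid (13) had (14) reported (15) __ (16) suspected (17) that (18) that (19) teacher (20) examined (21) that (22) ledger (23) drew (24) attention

10

The gap at 15 is the subject of "suspected", inside a relative clause.
The relative pronoun is "who" (word 11); it is bound by the head noun immediately before it.
Its filler is the head noun "coach", at word 10.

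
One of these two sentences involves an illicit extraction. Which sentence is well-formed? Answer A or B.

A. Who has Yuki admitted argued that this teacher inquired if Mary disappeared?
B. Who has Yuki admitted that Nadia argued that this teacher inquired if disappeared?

In B, the wh-phrase is extracted from inside a wh-island (introduced by "if"), which blocks movement.
In A, the extraction path crosses only that-complement boundaries, which are transparent.
So A is grammatical.

A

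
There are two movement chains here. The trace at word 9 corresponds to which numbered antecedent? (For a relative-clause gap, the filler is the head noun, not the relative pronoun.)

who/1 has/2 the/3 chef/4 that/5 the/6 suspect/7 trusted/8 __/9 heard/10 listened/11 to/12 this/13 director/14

4

The marked gap is inside the relative clause, the direct object of "trusted".
Its filler is the head noun "chef" (via "that"), at word 4.
(The other dependency links word 1 to a gap after word 10.)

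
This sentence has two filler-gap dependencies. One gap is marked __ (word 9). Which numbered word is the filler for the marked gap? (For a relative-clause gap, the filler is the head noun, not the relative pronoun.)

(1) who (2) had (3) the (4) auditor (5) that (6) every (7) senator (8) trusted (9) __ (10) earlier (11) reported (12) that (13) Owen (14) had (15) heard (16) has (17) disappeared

4

The marked gap is inside the relative clause, the direct object of "trusted".
Its filler is the head noun "auditor" (via "that"), at word 4.
(The other dependency links word 1 to a gap after word 15.)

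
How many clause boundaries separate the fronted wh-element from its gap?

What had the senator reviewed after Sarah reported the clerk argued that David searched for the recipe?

"what" originates inside the matrix clause — no clause boundary is crossed.

0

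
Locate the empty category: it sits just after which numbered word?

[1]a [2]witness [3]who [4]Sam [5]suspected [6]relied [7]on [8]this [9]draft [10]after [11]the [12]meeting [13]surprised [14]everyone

5

The displaced element is "a witness" (word 2).
It is linked across 1 clause boundary (Ø).
It functions as the subject of "relied", so the gap sits immediately after word 5 ("suspected").
Base order: Sam suspected that a witness relied on this draft after the meeting.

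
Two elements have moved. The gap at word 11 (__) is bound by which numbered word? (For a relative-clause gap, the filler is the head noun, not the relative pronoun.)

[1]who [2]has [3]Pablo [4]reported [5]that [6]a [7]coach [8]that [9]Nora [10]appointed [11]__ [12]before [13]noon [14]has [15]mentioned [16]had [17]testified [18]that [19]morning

The marked gap is inside the relative clause, the direct object of "appointed".
Its filler is the head noun "coach" (via "that"), at word 7.
(The other dependency links word 1 to a gap after word 15.)

7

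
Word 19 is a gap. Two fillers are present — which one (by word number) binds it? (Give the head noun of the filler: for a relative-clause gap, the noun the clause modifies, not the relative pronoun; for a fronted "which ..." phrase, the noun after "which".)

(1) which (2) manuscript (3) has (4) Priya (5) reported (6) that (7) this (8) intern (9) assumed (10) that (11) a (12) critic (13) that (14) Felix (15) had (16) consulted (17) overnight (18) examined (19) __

2

The marked gap is the direct object of "examined".
Its filler is the fronted wh-phrase "which manuscript", at word 2.
(The other dependency links word 12 to a gap after word 16.)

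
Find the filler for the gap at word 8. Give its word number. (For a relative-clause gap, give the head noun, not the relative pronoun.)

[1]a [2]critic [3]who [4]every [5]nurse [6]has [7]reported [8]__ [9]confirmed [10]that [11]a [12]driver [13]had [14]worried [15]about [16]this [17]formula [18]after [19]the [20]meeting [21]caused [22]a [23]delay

2

The gap at 8 is the subject of "confirmed", inside a relative clause.
The relative pronoun is "who" (word 3); it is bound by the head noun immediately before it.
Its filler is the head noun "critic", at word 2.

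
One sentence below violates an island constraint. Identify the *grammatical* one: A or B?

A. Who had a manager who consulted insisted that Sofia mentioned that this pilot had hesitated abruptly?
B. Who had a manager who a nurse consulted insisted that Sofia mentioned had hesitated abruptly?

B

In A, the wh-phrase is extracted from inside a complex-NP island (relative clause) (introduced by "who"), which blocks movement.
In B, the extraction path crosses only that-complement boundaries, which are transparent.
So B is grammatical.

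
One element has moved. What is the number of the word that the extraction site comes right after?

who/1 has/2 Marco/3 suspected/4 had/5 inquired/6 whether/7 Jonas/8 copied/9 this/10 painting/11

The displaced element is "who" (word 1).
It is linked across 1 clause boundary (Ø).
It functions as the subject of "inquired", so the gap sits immediately after word 4 ("suspected").
Base order: Marco has suspected who had inquired whether Jonas copied this painting.

4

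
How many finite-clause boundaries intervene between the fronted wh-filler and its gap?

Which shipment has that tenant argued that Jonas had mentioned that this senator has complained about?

2

"which shipment" is extracted from the PP object of "complained".
Boundaries crossed, outermost first: [that], [that] — 2 in total.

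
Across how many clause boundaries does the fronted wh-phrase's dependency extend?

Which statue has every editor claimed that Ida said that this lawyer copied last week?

2

"which statue" is extracted from the object of "copied".
Boundaries crossed, outermost first: [that], [that] — 2 in total.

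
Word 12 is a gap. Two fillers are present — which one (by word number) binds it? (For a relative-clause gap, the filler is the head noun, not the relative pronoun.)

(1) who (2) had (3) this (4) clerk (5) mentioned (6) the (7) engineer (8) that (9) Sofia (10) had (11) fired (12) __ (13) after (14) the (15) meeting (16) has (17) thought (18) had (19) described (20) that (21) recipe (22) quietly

The marked gap is inside the relative clause, the direct object of "fired".
Its filler is the head noun "engineer" (via "that"), at word 7.
(The other dependency links word 1 to a gap after word 17.)

7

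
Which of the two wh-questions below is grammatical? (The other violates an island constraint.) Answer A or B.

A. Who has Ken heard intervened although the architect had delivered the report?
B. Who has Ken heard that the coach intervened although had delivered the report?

In B, the wh-phrase is extracted from inside an adjunct island (introduced by "although"), which blocks movement.
In A, the extraction path crosses only that-complement boundaries, which are transparent.
So A is grammatical.

A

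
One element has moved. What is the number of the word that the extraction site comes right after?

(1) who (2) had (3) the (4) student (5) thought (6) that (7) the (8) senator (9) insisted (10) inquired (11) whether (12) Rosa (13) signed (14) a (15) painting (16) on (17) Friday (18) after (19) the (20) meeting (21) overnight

The displaced element is "who" (word 1).
It is linked across 2 clause boundaries (that → Ø).
It functions as the subject of "inquired", so the gap sits immediately after word 9 ("insisted").
Base order: The student had thought that the senator insisted that who inquired whether Rosa signed a painting on Friday after the meeting overnight.

9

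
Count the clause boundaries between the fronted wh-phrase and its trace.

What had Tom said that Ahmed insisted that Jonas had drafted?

2

"what" is extracted from the object of "drafted".
Boundaries crossed, outermost first: [that], [that] — 2 in total.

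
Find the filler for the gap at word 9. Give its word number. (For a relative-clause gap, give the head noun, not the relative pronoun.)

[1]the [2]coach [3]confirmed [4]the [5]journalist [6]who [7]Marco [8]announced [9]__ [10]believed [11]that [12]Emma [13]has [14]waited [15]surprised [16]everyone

5

The gap at 9 is the subject of "believed", inside a relative clause.
The relative pronoun is "who" (word 6); it is bound by the head noun immediately before it.
Its filler is the head noun "journalist", at word 5.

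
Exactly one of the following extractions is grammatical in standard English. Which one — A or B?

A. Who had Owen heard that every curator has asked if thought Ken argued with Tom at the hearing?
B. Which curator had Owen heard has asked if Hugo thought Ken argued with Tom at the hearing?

B

In A, the wh-phrase is extracted from inside a wh-island (introduced by "if"), which blocks movement.
In B, the extraction path crosses only that-complement boundaries, which are transparent.
So B is grammatical.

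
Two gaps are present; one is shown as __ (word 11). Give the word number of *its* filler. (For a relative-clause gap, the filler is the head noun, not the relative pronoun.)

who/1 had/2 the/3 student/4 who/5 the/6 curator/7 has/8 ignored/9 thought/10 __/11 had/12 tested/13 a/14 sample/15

The marked gap is the subject of "tested".
Its filler is the fronted wh-phrase "who", at word 1.
(The other dependency links word 4 to a gap after word 9.)

1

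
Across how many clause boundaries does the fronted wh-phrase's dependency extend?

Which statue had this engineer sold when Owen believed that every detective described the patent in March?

"which statue" originates inside the matrix clause — no clause boundary is crossed.

0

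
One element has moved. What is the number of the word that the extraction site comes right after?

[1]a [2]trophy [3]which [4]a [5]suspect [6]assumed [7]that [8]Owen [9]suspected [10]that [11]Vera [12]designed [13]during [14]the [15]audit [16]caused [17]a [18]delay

The displaced element is "a trophy" (word 2).
It is linked across 2 clause boundaries (that → that).
It functions as the direct object of "designed", so the gap sits immediately after word 12 ("designed").
Base order: A suspect assumed that Owen suspected that Vera designed a trophy during the audit.

12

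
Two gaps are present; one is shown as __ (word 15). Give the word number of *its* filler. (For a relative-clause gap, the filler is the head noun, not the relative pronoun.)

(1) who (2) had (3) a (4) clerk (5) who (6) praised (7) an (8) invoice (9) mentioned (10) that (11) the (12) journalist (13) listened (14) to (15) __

1

The marked gap is the object of the preposition "to" of "listened".
Its filler is the fronted wh-phrase "who", at word 1.
(The other dependency links word 4 to a gap after word 5.)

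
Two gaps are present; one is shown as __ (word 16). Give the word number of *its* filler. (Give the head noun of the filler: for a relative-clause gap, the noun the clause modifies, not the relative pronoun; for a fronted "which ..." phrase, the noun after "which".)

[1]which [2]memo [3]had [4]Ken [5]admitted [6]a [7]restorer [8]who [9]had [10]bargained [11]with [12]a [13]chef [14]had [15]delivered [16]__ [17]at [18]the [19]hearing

2

The marked gap is the direct object of "delivered".
Its filler is the fronted wh-phrase "which memo", at word 2.
(The other dependency links word 7 to a gap after word 8.)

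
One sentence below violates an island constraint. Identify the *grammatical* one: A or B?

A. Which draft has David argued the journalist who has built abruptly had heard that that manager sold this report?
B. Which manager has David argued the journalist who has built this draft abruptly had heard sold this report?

B

In A, the wh-phrase is extracted from inside a complex-NP island (relative clause) (introduced by "who"), which blocks movement.
In B, the extraction path crosses only that-complement boundaries, which are transparent.
So B is grammatical.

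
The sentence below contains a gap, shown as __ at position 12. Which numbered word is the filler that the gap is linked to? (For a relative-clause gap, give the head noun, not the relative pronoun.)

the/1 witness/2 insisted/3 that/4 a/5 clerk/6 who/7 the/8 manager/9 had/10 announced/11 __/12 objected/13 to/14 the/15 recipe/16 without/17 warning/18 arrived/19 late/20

The gap at 12 is the subject of "objected", inside a relative clause.
The relative pronoun is "who" (word 7); it is bound by the head noun immediately before it.
Its filler is the head noun "clerk", at word 6.

6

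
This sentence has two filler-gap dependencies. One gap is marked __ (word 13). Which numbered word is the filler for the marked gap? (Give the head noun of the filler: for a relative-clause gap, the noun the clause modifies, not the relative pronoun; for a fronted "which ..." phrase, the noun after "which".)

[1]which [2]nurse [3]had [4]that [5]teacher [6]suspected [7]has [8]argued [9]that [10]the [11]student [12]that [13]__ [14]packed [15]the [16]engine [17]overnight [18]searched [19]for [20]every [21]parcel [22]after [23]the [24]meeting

11

The marked gap is inside the relative clause, the subject of "packed".
Its filler is the head noun "student" (via "that"), at word 11.
(The other dependency links word 2 to a gap after word 6.)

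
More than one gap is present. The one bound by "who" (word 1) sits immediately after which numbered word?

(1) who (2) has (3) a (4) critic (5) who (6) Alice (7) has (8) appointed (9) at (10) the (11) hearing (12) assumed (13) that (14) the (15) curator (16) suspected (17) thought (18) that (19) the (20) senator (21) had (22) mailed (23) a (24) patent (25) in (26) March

The displaced element is "who" (word 1).
It is linked across 2 clause boundaries (that → Ø).
It functions as the subject of "thought", so the gap sits immediately after word 16 ("suspected").
Base order: A critic who Alice has appointed at the hearing has assumed that the curator suspected that who thought that the senator had mailed a patent in March.

16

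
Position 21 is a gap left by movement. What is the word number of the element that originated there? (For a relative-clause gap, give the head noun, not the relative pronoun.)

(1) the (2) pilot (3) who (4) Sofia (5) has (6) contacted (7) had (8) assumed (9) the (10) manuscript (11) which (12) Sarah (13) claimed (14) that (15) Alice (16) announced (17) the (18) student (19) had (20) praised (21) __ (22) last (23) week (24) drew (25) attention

10

The gap at 21 is the object of "praised", inside a relative clause.
The relative pronoun is "which" (word 11); it is bound by the head noun immediately before it.
Its filler is the head noun "manuscript", at word 10.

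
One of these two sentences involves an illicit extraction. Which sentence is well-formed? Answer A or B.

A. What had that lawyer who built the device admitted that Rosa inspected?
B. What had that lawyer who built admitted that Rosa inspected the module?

A

In B, the wh-phrase is extracted from inside a complex-NP island (relative clause) (introduced by "who"), which blocks movement.
In A, the extraction path crosses only that-complement boundaries, which are transparent.
So A is grammatical.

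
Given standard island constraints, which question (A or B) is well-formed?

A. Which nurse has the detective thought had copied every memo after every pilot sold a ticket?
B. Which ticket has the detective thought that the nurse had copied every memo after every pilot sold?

In B, the wh-phrase is extracted from inside an adjunct island (introduced by "after"), which blocks movement.
In A, the extraction path crosses only that-complement boundaries, which are transparent.
So A is grammatical.

A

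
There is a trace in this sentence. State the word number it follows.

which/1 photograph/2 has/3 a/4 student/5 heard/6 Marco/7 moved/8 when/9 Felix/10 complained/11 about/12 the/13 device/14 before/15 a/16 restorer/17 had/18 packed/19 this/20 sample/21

The displaced element is "which photograph" (word 2).
It is linked across 1 clause boundary (Ø).
It functions as the direct object of "moved", so the gap sits immediately after word 8 ("moved").
Base order: A student has heard Marco moved which photograph when Felix complained about the device before a restorer had packed this sample.

8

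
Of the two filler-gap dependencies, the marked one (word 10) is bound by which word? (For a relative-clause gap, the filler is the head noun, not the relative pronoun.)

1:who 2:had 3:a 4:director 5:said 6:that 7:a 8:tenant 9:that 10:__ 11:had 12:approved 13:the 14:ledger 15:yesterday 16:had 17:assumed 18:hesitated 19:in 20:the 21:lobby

The marked gap is inside the relative clause, the subject of "approved".
Its filler is the head noun "tenant" (via "that"), at word 8.
(The other dependency links word 1 to a gap after word 17.)

8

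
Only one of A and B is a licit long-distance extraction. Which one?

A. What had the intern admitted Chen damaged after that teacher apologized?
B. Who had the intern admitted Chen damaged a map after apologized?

In B, the wh-phrase is extracted from inside an adjunct island (introduced by "after"), which blocks movement.
In A, the extraction path crosses only that-complement boundaries, which are transparent.
So A is grammatical.

A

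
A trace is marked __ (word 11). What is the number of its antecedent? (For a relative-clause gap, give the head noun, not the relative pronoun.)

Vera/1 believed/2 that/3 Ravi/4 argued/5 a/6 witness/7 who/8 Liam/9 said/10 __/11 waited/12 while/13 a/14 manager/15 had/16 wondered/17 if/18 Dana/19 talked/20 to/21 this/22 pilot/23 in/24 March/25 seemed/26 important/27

7

The gap at 11 is the subject of "waited", inside a relative clause.
The relative pronoun is "who" (word 8); it is bound by the head noun immediately before it.
Its filler is the head noun "witness", at word 7.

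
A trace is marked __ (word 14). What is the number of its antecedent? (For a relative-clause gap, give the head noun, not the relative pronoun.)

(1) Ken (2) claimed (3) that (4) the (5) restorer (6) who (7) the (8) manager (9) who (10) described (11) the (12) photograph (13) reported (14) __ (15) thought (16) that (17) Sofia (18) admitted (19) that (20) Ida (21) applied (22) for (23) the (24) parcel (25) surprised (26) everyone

The gap at 14 is the subject of "thought", inside a relative clause.
The relative pronoun is "who" (word 6); it is bound by the head noun immediately before it.
Its filler is the head noun "restorer", at word 5.

5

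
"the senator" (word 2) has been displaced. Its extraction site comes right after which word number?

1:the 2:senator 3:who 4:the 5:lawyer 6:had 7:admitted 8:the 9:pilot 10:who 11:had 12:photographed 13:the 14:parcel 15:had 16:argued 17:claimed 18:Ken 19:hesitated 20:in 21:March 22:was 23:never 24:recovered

The displaced element is "the senator" (word 2).
It is linked across 2 clause boundaries (Ø → Ø).
It functions as the subject of "claimed", so the gap sits immediately after word 16 ("argued").
Base order: The lawyer had admitted the pilot who had photographed the parcel had argued that the senator claimed Ken hesitated in March.

16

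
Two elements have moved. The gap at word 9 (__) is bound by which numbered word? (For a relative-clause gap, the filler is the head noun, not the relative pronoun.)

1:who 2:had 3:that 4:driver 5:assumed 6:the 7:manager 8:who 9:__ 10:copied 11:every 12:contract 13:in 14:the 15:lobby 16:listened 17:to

The marked gap is inside the relative clause, the subject of "copied".
Its filler is the head noun "manager" (via "who"), at word 7.
(The other dependency links word 1 to a gap after word 17.)

7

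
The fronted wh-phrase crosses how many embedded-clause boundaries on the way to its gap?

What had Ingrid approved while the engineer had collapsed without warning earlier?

"what" originates inside the matrix clause — no clause boundary is crossed.

0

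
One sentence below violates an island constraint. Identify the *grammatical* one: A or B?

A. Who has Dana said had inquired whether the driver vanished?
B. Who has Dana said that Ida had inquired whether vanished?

In B, the wh-phrase is extracted from inside a wh-island (introduced by "whether"), which blocks movement.
In A, the extraction path crosses only that-complement boundaries, which are transparent.
So A is grammatical.

A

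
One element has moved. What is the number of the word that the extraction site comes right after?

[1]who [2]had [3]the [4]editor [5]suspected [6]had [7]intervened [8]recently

5

The displaced element is "who" (word 1).
It is linked across 1 clause boundary (Ø).
It functions as the subject of "intervened", so the gap sits immediately after word 5 ("suspected").
Base order: The editor had suspected who had intervened recently.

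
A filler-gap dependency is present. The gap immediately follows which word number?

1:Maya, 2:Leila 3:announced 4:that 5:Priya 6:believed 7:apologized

The displaced element is "Maya" (word 1).
It is linked across 2 clause boundaries (that → Ø).
It functions as the subject of "apologized", so the gap sits immediately after word 6 ("believed").
Base order: Leila announced that Priya believed Maya apologized.

6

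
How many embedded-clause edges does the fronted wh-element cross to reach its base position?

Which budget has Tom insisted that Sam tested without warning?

1

"which budget" is extracted from the object of "tested".
Boundaries crossed, outermost first: [that] — 1 in total.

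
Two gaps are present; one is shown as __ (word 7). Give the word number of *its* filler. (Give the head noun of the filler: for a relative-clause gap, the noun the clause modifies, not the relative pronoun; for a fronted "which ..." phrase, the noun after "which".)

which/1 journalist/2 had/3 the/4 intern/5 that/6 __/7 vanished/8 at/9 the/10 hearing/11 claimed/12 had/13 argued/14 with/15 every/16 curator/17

5

The marked gap is inside the relative clause, the subject of "vanished".
Its filler is the head noun "intern" (via "that"), at word 5.
(The other dependency links word 2 to a gap after word 12.)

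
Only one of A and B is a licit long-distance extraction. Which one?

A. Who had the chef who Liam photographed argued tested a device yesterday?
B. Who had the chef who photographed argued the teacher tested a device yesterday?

In B, the wh-phrase is extracted from inside a complex-NP island (relative clause) (introduced by "who"), which blocks movement.
In A, the extraction path crosses only that-complement boundaries, which are transparent.
So A is grammatical.

A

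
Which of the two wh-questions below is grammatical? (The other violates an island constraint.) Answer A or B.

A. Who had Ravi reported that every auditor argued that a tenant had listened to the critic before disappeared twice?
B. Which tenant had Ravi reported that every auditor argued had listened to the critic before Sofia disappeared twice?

In A, the wh-phrase is extracted from inside an adjunct island (introduced by "before"), which blocks movement.
In B, the extraction path crosses only that-complement boundaries, which are transparent.
So B is grammatical.

B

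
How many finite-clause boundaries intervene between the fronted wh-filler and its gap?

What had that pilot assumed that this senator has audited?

1

"what" is extracted from the object of "audited".
Boundaries crossed, outermost first: [that] — 1 in total.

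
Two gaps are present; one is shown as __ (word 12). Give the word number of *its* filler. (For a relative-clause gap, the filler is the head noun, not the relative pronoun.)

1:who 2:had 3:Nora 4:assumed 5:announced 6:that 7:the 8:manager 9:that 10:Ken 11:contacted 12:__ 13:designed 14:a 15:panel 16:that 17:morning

The marked gap is inside the relative clause, the direct object of "contacted".
Its filler is the head noun "manager" (via "that"), at word 8.
(The other dependency links word 1 to a gap after word 4.)

8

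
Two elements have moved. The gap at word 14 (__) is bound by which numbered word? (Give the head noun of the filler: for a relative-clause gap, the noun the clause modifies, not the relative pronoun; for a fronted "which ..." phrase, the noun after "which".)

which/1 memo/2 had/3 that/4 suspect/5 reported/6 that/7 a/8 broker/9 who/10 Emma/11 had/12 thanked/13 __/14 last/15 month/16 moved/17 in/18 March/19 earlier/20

9

The marked gap is inside the relative clause, the direct object of "thanked".
Its filler is the head noun "broker" (via "who"), at word 9.
(The other dependency links word 2 to a gap after word 17.)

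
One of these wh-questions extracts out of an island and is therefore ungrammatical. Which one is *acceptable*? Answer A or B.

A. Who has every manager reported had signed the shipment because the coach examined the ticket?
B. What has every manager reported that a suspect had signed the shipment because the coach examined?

In B, the wh-phrase is extracted from inside an adjunct island (introduced by "because"), which blocks movement.
In A, the extraction path crosses only that-complement boundaries, which are transparent.
So A is grammatical.

A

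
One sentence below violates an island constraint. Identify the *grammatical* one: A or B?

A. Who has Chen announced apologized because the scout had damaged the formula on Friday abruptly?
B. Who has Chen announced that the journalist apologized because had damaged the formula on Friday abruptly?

A

In B, the wh-phrase is extracted from inside an adjunct island (introduced by "because"), which blocks movement.
In A, the extraction path crosses only that-complement boundaries, which are transparent.
So A is grammatical.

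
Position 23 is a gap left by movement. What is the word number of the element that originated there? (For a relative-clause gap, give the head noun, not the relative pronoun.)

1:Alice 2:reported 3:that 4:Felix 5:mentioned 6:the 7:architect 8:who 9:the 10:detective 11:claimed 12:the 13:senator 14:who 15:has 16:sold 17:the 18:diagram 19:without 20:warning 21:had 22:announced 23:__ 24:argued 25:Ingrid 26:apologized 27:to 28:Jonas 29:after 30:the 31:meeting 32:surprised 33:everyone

The gap at 23 is the subject of "argued", inside a relative clause.
The relative pronoun is "who" (word 8); it is bound by the head noun immediately before it.
Its filler is the head noun "architect", at word 7.

7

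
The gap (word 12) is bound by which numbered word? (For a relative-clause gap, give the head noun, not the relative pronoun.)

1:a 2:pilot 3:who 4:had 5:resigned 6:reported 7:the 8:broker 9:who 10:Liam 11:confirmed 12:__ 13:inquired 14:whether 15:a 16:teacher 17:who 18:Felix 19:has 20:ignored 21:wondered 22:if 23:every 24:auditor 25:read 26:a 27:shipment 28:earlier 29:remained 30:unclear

8

The gap at 12 is the subject of "inquired", inside a relative clause.
The relative pronoun is "who" (word 9); it is bound by the head noun immediately before it.
Its filler is the head noun "broker", at word 8.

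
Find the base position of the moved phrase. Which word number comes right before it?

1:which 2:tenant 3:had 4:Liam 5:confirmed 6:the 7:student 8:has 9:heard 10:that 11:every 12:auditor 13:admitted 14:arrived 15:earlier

The displaced element is "which tenant" (word 2).
It is linked across 3 clause boundaries (Ø → that → Ø).
It functions as the subject of "arrived", so the gap sits immediately after word 13 ("admitted").
Base order: Liam had confirmed the student has heard that every auditor admitted that which tenant arrived earlier.

13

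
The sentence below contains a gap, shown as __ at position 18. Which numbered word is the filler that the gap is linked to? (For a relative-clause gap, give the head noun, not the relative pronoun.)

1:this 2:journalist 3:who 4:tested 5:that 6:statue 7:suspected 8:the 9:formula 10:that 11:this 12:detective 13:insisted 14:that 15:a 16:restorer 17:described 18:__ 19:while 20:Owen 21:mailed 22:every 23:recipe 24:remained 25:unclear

The gap at 18 is the object of "described", inside a relative clause.
The relative pronoun is "that" (word 10); it is bound by the head noun immediately before it.
Its filler is the head noun "formula", at word 9.

9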